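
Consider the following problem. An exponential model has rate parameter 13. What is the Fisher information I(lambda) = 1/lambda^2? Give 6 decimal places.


Fisher information for exponential: I(lambda) = 1/lambda^2.
lambda = 13, lambda^2 = 169.
I = 1/169 = 0.005917

0.005917


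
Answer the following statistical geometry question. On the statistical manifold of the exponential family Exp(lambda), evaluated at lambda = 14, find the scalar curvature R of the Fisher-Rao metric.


This family has a single free parameter, so its statistical manifold
is 1-dimensional. The Riemann curvature tensor of any 1-dimensional
Riemannian manifold vanishes identically, so R = 0.

0


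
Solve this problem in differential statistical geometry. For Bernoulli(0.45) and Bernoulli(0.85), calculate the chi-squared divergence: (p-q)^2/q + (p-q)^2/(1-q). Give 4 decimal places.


Chi-squared divergence between Bernoulli distributions:
chi^2 = (p-q)^2/q + (p-q)^2/(1-q).
p = 0.45, q = 0.85, p-q = -0.4.
(p-q)^2 = 0.16.
term1 = 0.16/0.85 = 0.188235.
term2 = 0.16/0.15 = 1.066667.
chi^2 = 0.188235 + 1.066667 = 1.2549

1.2549


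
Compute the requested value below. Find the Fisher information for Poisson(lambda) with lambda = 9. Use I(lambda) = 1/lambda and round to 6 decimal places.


Fisher information for Poisson: I(lambda) = 1/lambda.
lambda = 9.
I(lambda) = 1/9 = 0.111111

0.111111


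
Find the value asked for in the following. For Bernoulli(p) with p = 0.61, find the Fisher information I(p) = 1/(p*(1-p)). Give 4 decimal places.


For Bernoulli(p), Fisher information is I(p) = 1/(p*(1-p)).
p = 0.61, 1-p = 0.39.
p*(1-p) = 0.2379.
I(p) = 1/0.2379 = 4.2034

4.2034


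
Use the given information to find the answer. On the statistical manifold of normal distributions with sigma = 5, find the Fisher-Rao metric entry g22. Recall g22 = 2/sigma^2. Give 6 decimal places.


For the 2-parameter normal family, the Fisher metric has:
  g11 = 1/sigma^2, g22 = 2/sigma^2.
sigma = 5, sigma^2 = 25.
g22 = 0.080000

0.080000


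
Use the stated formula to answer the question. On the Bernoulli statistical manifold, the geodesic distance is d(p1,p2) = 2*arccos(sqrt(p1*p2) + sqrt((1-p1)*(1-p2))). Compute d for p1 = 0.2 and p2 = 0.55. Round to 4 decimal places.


Geodesic distance on Bernoulli manifold:
d(p1,p2) = 2*arccos(sqrt(p1*p2) + sqrt((1-p1)*(1-p2))).
sqrt(p1*p2) = sqrt(0.2*0.55) = 0.331662.
sqrt((1-p1)*(1-p2)) = sqrt(0.8*0.45) = 0.6.
arg = 0.331662 + 0.6 = 0.931662.
d = 2*arccos(0.931662) = 0.7437

0.7437


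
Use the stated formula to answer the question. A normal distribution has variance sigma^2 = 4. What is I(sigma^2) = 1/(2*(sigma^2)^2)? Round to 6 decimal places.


Fisher information for variance: I(sigma^2) = 1/(2*sigma^4).
sigma^2 = 4, so sigma^4 = 16.
I = 1/(2*16) = 1/32 = 0.031250

0.031250


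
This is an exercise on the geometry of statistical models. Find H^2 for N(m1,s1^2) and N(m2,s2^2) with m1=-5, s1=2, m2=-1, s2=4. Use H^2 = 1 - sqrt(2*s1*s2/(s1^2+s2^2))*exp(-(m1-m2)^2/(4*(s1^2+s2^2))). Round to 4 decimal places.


Squared Hellinger distance for Gaussians:
H^2 = 1 - sqrt(2*s1*s2/(s1^2+s2^2)) * exp(-(m1-m2)^2/(4*(s1^2+s2^2))).
s1^2 = 4, s2^2 = 16, s1^2+s2^2 = 20.
sqrt(2*2*4/(20)) = 0.894427.
(m1-m2)^2 = (-4)^2 = 16.
exp(-16/(4*20)) = exp(-0.2) = 0.818731.
H^2 = 1 - 0.894427*0.818731 = 0.2677

0.2677


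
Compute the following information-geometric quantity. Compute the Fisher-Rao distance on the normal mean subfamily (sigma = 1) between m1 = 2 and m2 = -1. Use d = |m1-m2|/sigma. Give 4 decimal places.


On the fixed-variance normal subfamily, geodesic distance = |m1-m2|/sigma.
|2 - -1| = 3.
sigma = 1.
d = 3/1 = 3.0000

3.0000


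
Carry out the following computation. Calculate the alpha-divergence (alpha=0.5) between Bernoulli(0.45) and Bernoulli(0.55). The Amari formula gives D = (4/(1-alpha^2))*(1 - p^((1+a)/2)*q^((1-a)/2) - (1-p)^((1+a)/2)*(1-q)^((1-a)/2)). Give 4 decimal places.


Amari alpha-divergence:
D = (4/(1-alpha^2))*(1 - p^((1+a)/2)*q^((1-a)/2) - (1-p)^((1+a)/2)*(1-q)^((1-a)/2)).
alpha = 0.5, p = 0.45, q = 0.55.
e1 = (1+alpha)/2 = 0.75, e2 = (1-alpha)/2 = 0.25.
t1 = p^e1 * q^e2 = 0.45^0.75 * 0.55^0.25 = 0.473151.
t2 = (1-p)^e1 * (1-q)^e2 = 0.55^0.75 * 0.45^0.25 = 0.523088.
4/(1-alpha^2) = 5.333333.
D = 5.333333*(1 - 0.473151 - 0.523088) = 0.0201

0.0201


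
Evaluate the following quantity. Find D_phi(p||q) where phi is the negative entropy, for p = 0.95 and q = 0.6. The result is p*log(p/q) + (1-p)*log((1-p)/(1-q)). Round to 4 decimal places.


Bregman divergence with negative entropy generator:
D = p*log(p/q) + (1-p)*log((1-p)/(1-q)).
p = 0.95, q = 0.6.
p*log(p/q) = 0.95*log(0.95/0.6) = 0.436556.
(1-p)*log((1-p)/(1-q)) = 0.05*log(0.05/0.4) = -0.103972.
D = 0.436556 + -0.103972 = 0.3326

0.3326


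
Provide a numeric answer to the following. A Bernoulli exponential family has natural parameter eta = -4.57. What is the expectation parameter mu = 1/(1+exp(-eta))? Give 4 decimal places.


Dual coordinate (expectation parameter) for Bernoulli:
mu = 1/(1+exp(-eta)).
eta = -4.57.
exp(-eta) = exp(4.57) = 96.54411.
mu = 1/(1+96.54411) = 0.0103

0.0103


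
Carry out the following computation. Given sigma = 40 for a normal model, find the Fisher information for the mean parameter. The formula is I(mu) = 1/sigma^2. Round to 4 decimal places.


The Fisher information for the mean of a normal distribution is I(mu) = 1/sigma^2.
sigma = 40, so sigma^2 = 1600.
I(mu) = 1/1600 = 0.0006

0.0006


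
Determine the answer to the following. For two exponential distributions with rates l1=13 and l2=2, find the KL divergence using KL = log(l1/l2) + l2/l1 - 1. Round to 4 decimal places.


KL divergence for exponential family:
KL = log(l1/l2) + l2/l1 - 1.
log(13/2) = 1.871802.
2/13 = 0.153846.
KL = 1.871802 + 0.153846 - 1 = 1.0256

1.0256


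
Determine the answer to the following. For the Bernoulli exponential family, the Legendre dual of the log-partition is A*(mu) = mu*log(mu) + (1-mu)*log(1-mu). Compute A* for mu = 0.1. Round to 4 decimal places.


Legendre transform for Bernoulli:
A*(mu) = mu*log(mu) + (1-mu)*log(1-mu).
mu = 0.1, 1-mu = 0.9.
mu*log(mu) = 0.1*log(0.1) = -0.230259.
(1-mu)*log(1-mu) = 0.9*log(0.9) = -0.094824.
A* = -0.230259 + -0.094824 = -0.3251

-0.3251


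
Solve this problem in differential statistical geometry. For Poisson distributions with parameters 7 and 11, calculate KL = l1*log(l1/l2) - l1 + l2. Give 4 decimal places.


KL divergence for Poisson:
KL = l1*log(l1/l2) - l1 + l2.
l1 = 7, l2 = 11.
log(7/11) = -0.451985.
l1*log(l1/l2) = 7 * -0.451985 = -3.163896.
KL = -3.163896 - 7 + 11 = 0.8361

0.8361


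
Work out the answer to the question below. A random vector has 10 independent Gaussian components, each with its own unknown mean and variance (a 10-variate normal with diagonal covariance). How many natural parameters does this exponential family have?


Exponential family dimension calculation:
Each univariate normal has two natural parameters (mu/sigma^2 and -1/(2 sigma^2)).
With 10 independent components, dim = 2 * 10 = 20.

20


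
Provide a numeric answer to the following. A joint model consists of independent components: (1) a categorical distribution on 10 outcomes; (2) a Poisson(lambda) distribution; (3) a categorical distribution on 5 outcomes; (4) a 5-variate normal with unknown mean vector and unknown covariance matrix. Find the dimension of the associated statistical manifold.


The dimension of a statistical manifold equals the number of free
(independent) real parameters of the model. For a product of independent
blocks the parameter counts add.
- categorical on 10 outcomes (probabilities sum to 1): 10-1 = 9.
- Poisson (lambda): 1.
- categorical on 5 outcomes (probabilities sum to 1): 5-1 = 4.
- 5-variate normal: 5 (mean) + 5*6/2 = 15 (symmetric covariance) = 20.
Total = 9 + 1 + 4 + 20 = 34.
Dimension = 34

34


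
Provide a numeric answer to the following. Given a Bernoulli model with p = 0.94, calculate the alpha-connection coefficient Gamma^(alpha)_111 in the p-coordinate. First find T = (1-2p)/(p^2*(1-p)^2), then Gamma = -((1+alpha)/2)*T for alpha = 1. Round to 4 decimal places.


Skewness (Amari-Chentsov) tensor: T = (1-2p)/(p^2*(1-p)^2).
p = 0.94, 1-2p = -0.88, p^2 = 0.8836, (1-p)^2 = 0.0036.
T = -0.88/(0.8836 * 0.0036) = -276.646044.
In the p-coordinate, Gamma^(alpha) = Gamma^(0) - (alpha/2)*T with Gamma^(0) = (1/2)*g'(p) = -T/2,
so Gamma^(alpha) = -((1+alpha)/2)*T.
alpha = 1, -(1+alpha)/2 = -1.0.
Gamma = -1.0 * -276.646044 = 276.6460

276.6460


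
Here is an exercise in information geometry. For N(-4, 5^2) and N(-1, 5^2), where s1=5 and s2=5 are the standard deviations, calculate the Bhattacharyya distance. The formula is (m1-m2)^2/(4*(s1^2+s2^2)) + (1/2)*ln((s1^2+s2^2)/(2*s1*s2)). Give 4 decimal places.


Bhattacharyya distance between two Gaussians:
DB = (m1-m2)^2/(4*(s1^2+s2^2)) + (1/2)*ln((s1^2+s2^2)/(2*s1*s2)).
(m1-m2)^2 = (-3)^2 = 9.
s1^2+s2^2 = 25 + 25 = 50.
term1 = 9/200 = 0.045.
term2 = 0.5*ln(50/50.0) = 0.0.
DB = 0.045 + 0.0 = 0.0450

0.0450


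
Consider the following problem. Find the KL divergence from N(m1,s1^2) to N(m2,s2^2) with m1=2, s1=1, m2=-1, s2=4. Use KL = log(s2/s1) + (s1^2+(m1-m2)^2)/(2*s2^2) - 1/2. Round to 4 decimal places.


KL divergence between normal distributions:
KL = log(s2/s1) + (s1^2 + (m1-m2)^2)/(2*s2^2) - 1/2.
log(4/1) = 1.386294.
(1^2 + (2--1)^2)/(2*4^2) = (1 + 9)/32 = 0.3125.
KL = 1.386294 + 0.3125 - 0.5 = 1.1988

1.1988


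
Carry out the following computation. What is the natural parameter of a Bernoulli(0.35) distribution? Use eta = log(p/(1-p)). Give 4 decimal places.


Natural parameter for Bernoulli: eta = log(p/(1-p)).
p = 0.35, 1-p = 0.65.
p/(1-p) = 0.538462.
eta = log(0.538462) = -0.6190

-0.6190


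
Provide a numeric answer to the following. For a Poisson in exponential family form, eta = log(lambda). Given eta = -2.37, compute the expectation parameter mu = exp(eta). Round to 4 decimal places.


Expectation parameter for Poisson exponential family:
mu = exp(eta).
eta = -2.37.
mu = exp(-2.37) = 0.0935

0.0935


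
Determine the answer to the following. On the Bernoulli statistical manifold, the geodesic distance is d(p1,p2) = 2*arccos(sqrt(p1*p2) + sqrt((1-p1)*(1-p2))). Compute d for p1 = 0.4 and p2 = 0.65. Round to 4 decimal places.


Geodesic distance on Bernoulli manifold:
d(p1,p2) = 2*arccos(sqrt(p1*p2) + sqrt((1-p1)*(1-p2))).
sqrt(p1*p2) = sqrt(0.4*0.65) = 0.509902.
sqrt((1-p1)*(1-p2)) = sqrt(0.6*0.35) = 0.458258.
arg = 0.509902 + 0.458258 = 0.96816.
d = 2*arccos(0.96816) = 0.5061

0.5061


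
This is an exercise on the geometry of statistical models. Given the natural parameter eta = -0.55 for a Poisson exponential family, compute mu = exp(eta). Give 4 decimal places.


Expectation parameter for Poisson exponential family:
mu = exp(eta).
eta = -0.55.
mu = exp(-0.55) = 0.5769

0.5769


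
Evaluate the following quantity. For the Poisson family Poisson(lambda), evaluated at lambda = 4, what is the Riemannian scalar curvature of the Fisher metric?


This family has a single free parameter, so its statistical manifold
is 1-dimensional. The Riemann curvature tensor of any 1-dimensional
Riemannian manifold vanishes identically, so R = 0.

0


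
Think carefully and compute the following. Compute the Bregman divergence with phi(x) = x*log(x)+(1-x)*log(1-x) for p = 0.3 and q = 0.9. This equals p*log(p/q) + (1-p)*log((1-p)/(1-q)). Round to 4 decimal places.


Bregman divergence with negative entropy generator:
D = p*log(p/q) + (1-p)*log((1-p)/(1-q)).
p = 0.3, q = 0.9.
p*log(p/q) = 0.3*log(0.3/0.9) = -0.329584.
(1-p)*log((1-p)/(1-q)) = 0.7*log(0.7/0.1) = 1.362137.
D = -0.329584 + 1.362137 = 1.0326

1.0326


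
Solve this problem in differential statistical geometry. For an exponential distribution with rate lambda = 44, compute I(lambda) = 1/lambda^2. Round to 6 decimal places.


Fisher information for exponential: I(lambda) = 1/lambda^2.
lambda = 44, lambda^2 = 1936.
I = 1/1936 = 0.000517

0.000517


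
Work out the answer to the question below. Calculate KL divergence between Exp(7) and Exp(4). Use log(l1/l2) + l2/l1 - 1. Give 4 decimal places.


KL divergence for exponential family:
KL = log(l1/l2) + l2/l1 - 1.
log(7/4) = 0.559616.
4/7 = 0.571429.
KL = 0.559616 + 0.571429 - 1 = 0.1310

0.1310


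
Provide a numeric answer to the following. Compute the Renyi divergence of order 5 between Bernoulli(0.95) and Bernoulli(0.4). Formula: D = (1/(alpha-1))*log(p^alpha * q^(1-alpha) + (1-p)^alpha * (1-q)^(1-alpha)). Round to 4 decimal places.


Renyi divergence of order alpha between Bernoulli distributions:
D = (1/(alpha-1))*log(p^alpha * q^(1-alpha) + (1-p)^alpha * (1-q)^(1-alpha)).
alpha = 5, p = 0.95, q = 0.4.
p^alpha * q^(1-alpha) = 0.95^5 * 0.4^-4 = 30.225818.
(1-p)^alpha * (1-q)^(1-alpha) = 0.05^5 * 0.6^-4 = 2e-06.
sum = 30.225818 + 2e-06 = 30.22582.
D = (1/4)*log(30.22582) = 0.8522

0.8522


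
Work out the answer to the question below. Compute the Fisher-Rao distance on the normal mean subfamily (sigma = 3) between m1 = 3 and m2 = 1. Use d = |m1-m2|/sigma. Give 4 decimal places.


On the fixed-variance normal subfamily, geodesic distance = |m1-m2|/sigma.
|3 - 1| = 2.
sigma = 3.
d = 2/3 = 0.6667

0.6667


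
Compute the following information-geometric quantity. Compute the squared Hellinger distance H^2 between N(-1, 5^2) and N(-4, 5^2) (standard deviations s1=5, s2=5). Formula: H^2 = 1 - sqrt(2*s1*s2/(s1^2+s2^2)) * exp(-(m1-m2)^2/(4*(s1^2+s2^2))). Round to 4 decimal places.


Squared Hellinger distance for Gaussians:
H^2 = 1 - sqrt(2*s1*s2/(s1^2+s2^2)) * exp(-(m1-m2)^2/(4*(s1^2+s2^2))).
s1^2 = 25, s2^2 = 25, s1^2+s2^2 = 50.
sqrt(2*5*5/(50)) = 1.0.
(m1-m2)^2 = (3)^2 = 9.
exp(-9/(4*50)) = exp(-0.045) = 0.955997.
H^2 = 1 - 1.0*0.955997 = 0.0440

0.0440


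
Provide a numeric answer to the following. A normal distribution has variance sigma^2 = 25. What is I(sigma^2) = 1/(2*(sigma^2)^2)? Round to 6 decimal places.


Fisher information for variance: I(sigma^2) = 1/(2*sigma^4).
sigma^2 = 25, so sigma^4 = 625.
I = 1/(2*625) = 1/1250 = 0.000800

0.000800


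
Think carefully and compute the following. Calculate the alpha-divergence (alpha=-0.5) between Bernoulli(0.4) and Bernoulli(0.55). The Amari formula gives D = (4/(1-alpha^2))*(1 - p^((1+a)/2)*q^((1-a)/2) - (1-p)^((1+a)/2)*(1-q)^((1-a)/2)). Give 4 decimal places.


Amari alpha-divergence:
D = (4/(1-alpha^2))*(1 - p^((1+a)/2)*q^((1-a)/2) - (1-p)^((1+a)/2)*(1-q)^((1-a)/2)).
alpha = -0.5, p = 0.4, q = 0.55.
e1 = (1+alpha)/2 = 0.25, e2 = (1-alpha)/2 = 0.75.
t1 = p^e1 * q^e2 = 0.4^0.25 * 0.55^0.75 = 0.50791.
t2 = (1-p)^e1 * (1-q)^e2 = 0.6^0.25 * 0.45^0.75 = 0.483556.
4/(1-alpha^2) = 5.333333.
D = 5.333333*(1 - 0.50791 - 0.483556) = 0.0455

0.0455


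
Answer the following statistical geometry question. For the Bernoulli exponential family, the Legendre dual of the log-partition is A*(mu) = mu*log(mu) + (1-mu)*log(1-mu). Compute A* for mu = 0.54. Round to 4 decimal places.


Legendre transform for Bernoulli:
A*(mu) = mu*log(mu) + (1-mu)*log(1-mu).
mu = 0.54, 1-mu = 0.46.
mu*log(mu) = 0.54*log(0.54) = -0.332741.
(1-mu)*log(1-mu) = 0.46*log(0.46) = -0.357203.
A* = -0.332741 + -0.357203 = -0.6899

-0.6899


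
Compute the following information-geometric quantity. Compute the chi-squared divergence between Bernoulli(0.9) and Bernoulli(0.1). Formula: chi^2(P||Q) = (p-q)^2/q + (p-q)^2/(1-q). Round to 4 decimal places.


Chi-squared divergence between Bernoulli distributions:
chi^2 = (p-q)^2/q + (p-q)^2/(1-q).
p = 0.9, q = 0.1, p-q = 0.8.
(p-q)^2 = 0.64.
term1 = 0.64/0.1 = 6.4.
term2 = 0.64/0.9 = 0.711111.
chi^2 = 6.4 + 0.711111 = 7.1111

7.1111


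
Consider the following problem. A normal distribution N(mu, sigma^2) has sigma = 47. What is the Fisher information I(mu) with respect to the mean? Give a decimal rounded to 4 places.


The Fisher information for the mean of a normal distribution is I(mu) = 1/sigma^2.
sigma = 47, so sigma^2 = 2209.
I(mu) = 1/2209 = 0.0005

0.0005


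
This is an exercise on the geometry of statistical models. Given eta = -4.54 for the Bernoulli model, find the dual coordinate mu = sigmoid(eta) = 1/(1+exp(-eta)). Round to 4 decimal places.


Dual coordinate (expectation parameter) for Bernoulli:
mu = 1/(1+exp(-eta)).
eta = -4.54.
exp(-eta) = exp(4.54) = 93.6908.
mu = 1/(1+93.6908) = 0.0106

0.0106


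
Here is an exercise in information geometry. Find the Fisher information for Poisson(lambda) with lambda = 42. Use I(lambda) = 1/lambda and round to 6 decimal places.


Fisher information for Poisson: I(lambda) = 1/lambda.
lambda = 42.
I(lambda) = 1/42 = 0.023810

0.023810


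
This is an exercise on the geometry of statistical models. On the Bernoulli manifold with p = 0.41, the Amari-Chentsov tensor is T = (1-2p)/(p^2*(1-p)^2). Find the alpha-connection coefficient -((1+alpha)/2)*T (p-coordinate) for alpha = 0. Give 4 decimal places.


Skewness (Amari-Chentsov) tensor: T = (1-2p)/(p^2*(1-p)^2).
p = 0.41, 1-2p = 0.18, p^2 = 0.1681, (1-p)^2 = 0.3481.
T = 0.18/(0.1681 * 0.3481) = 3.076102.
In the p-coordinate, Gamma^(alpha) = Gamma^(0) - (alpha/2)*T with Gamma^(0) = (1/2)*g'(p) = -T/2,
so Gamma^(alpha) = -((1+alpha)/2)*T.
alpha = 0, -(1+alpha)/2 = -0.5.
Gamma = -0.5 * 3.076102 = -1.5381

-1.5381


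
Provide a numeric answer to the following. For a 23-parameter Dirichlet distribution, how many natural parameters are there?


Exponential family dimension calculation:
Dirichlet with 23 components has 23 natural parameters.

23


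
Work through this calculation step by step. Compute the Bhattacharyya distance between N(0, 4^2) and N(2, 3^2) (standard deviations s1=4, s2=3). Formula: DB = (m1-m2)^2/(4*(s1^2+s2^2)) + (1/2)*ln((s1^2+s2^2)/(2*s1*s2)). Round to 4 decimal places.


Bhattacharyya distance between two Gaussians:
DB = (m1-m2)^2/(4*(s1^2+s2^2)) + (1/2)*ln((s1^2+s2^2)/(2*s1*s2)).
(m1-m2)^2 = (-2)^2 = 4.
s1^2+s2^2 = 16 + 9 = 25.
term1 = 4/100 = 0.04.
term2 = 0.5*ln(25/24.0) = 0.020411.
DB = 0.04 + 0.020411 = 0.0604

0.0604


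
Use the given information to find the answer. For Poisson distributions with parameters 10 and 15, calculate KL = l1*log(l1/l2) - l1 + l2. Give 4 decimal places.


KL divergence for Poisson:
KL = l1*log(l1/l2) - l1 + l2.
l1 = 10, l2 = 15.
log(10/15) = -0.405465.
l1*log(l1/l2) = 10 * -0.405465 = -4.054651.
KL = -4.054651 - 10 + 15 = 0.9453

0.9453


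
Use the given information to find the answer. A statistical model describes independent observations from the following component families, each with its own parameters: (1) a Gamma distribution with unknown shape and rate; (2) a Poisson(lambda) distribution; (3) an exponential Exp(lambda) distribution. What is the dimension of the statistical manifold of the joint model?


The dimension of a statistical manifold equals the number of free
(independent) real parameters of the model. For a product of independent
blocks the parameter counts add.
- Gamma (shape, rate): 2.
- Poisson (lambda): 1.
- exponential (lambda): 1.
Total = 2 + 1 + 1 = 4.
Dimension = 4

4


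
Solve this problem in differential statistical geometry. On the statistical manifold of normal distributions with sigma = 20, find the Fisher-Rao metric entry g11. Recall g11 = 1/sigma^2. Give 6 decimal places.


For the 2-parameter normal family, the Fisher metric has:
  g11 = 1/sigma^2, g22 = 2/sigma^2.
sigma = 20, sigma^2 = 400.
g11 = 0.002500

0.002500


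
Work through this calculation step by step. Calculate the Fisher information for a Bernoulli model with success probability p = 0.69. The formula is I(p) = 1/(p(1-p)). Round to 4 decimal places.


For Bernoulli(p), Fisher information is I(p) = 1/(p*(1-p)).
p = 0.69, 1-p = 0.31.
p*(1-p) = 0.2139.
I(p) = 1/0.2139 = 4.6751

4.6751


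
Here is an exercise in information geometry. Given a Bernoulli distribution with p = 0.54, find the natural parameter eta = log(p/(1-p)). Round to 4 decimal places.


Natural parameter for Bernoulli: eta = log(p/(1-p)).
p = 0.54, 1-p = 0.46.
p/(1-p) = 1.173913.
eta = log(1.173913) = 0.1603

0.1603


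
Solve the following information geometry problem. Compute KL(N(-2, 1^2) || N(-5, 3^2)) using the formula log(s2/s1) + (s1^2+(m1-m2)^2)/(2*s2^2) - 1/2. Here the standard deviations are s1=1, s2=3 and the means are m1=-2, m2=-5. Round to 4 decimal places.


KL divergence between normal distributions:
KL = log(s2/s1) + (s1^2 + (m1-m2)^2)/(2*s2^2) - 1/2.
log(3/1) = 1.098612.
(1^2 + (-2--5)^2)/(2*3^2) = (1 + 9)/18 = 0.555556.
KL = 1.098612 + 0.555556 - 0.5 = 1.1542

1.1542


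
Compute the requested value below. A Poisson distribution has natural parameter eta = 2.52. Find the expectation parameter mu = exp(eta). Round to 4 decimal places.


Expectation parameter for Poisson exponential family:
mu = exp(eta).
eta = 2.52.
mu = exp(2.52) = 12.4286

12.4286


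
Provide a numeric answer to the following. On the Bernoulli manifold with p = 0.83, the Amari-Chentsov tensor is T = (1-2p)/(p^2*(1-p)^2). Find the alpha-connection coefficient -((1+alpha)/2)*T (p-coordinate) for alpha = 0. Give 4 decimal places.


Skewness (Amari-Chentsov) tensor: T = (1-2p)/(p^2*(1-p)^2).
p = 0.83, 1-2p = -0.66, p^2 = 0.6889, (1-p)^2 = 0.0289.
T = -0.66/(0.6889 * 0.0289) = -33.150487.
In the p-coordinate, Gamma^(alpha) = Gamma^(0) - (alpha/2)*T with Gamma^(0) = (1/2)*g'(p) = -T/2,
so Gamma^(alpha) = -((1+alpha)/2)*T.
alpha = 0, -(1+alpha)/2 = -0.5.
Gamma = -0.5 * -33.150487 = 16.5752

16.5752


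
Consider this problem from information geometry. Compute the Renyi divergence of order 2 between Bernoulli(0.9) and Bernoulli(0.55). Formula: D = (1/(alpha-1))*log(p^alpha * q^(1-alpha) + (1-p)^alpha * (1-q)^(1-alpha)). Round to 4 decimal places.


Renyi divergence of order alpha between Bernoulli distributions:
D = (1/(alpha-1))*log(p^alpha * q^(1-alpha) + (1-p)^alpha * (1-q)^(1-alpha)).
alpha = 2, p = 0.9, q = 0.55.
p^alpha * q^(1-alpha) = 0.9^2 * 0.55^-1 = 1.472727.
(1-p)^alpha * (1-q)^(1-alpha) = 0.1^2 * 0.45^-1 = 0.022222.
sum = 1.472727 + 0.022222 = 1.494949.
D = (1/1)*log(1.494949) = 0.4021

0.4021


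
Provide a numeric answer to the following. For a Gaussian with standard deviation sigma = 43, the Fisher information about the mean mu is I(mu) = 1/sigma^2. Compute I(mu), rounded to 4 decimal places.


The Fisher information for the mean of a normal distribution is I(mu) = 1/sigma^2.
sigma = 43, so sigma^2 = 1849.
I(mu) = 1/1849 = 0.0005

0.0005


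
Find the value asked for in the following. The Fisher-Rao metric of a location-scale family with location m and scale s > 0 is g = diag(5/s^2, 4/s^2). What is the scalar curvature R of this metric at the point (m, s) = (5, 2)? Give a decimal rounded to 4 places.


The metric has the form g = (A dm^2 + B ds^2)/s^2 with A = 5, B = 4.
Substitute u = sqrt(A/B)*m: g = B*(du^2 + ds^2)/s^2, i.e. B times the
Poincare upper half-plane metric, which has constant Gaussian curvature -1.
Scaling a 2D metric by a constant c divides the Gaussian curvature by c,
so K = -1/B = -1/(4) = -0.2500 everywhere (the point (m, s) = (5, 2) is irrelevant:
the curvature is constant).
Scalar curvature in dimension 2: R = 2K = -2/(4) = -0.5000.

-0.5000


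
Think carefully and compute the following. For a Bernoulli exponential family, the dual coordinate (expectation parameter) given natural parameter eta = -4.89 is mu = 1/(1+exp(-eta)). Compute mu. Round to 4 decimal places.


Dual coordinate (expectation parameter) for Bernoulli:
mu = 1/(1+exp(-eta)).
eta = -4.89.
exp(-eta) = exp(4.89) = 132.953574.
mu = 1/(1+132.953574) = 0.0075

0.0075


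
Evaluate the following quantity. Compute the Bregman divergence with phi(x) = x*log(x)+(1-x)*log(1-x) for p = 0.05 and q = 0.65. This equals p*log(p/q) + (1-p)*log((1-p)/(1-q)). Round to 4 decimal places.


Bregman divergence with negative entropy generator:
D = p*log(p/q) + (1-p)*log((1-p)/(1-q)).
p = 0.05, q = 0.65.
p*log(p/q) = 0.05*log(0.05/0.65) = -0.128247.
(1-p)*log((1-p)/(1-q)) = 0.95*log(0.95/0.35) = 0.948602.
D = -0.128247 + 0.948602 = 0.8204

0.8204


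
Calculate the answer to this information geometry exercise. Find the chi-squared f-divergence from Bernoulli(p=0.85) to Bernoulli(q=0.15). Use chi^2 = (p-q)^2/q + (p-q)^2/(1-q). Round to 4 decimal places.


Chi-squared divergence between Bernoulli distributions:
chi^2 = (p-q)^2/q + (p-q)^2/(1-q).
p = 0.85, q = 0.15, p-q = 0.7.
(p-q)^2 = 0.49.
term1 = 0.49/0.15 = 3.266667.
term2 = 0.49/0.85 = 0.576471.
chi^2 = 3.266667 + 0.576471 = 3.8431

3.8431


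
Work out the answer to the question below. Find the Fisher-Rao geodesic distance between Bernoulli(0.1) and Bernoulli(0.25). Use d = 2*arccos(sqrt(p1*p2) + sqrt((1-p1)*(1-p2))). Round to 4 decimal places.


Geodesic distance on Bernoulli manifold:
d(p1,p2) = 2*arccos(sqrt(p1*p2) + sqrt((1-p1)*(1-p2))).
sqrt(p1*p2) = sqrt(0.1*0.25) = 0.158114.
sqrt((1-p1)*(1-p2)) = sqrt(0.9*0.75) = 0.821584.
arg = 0.158114 + 0.821584 = 0.979698.
d = 2*arccos(0.979698) = 0.4037

0.4037


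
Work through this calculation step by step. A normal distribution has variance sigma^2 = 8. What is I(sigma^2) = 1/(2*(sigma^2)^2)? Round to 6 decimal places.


Fisher information for variance: I(sigma^2) = 1/(2*sigma^4).
sigma^2 = 8, so sigma^4 = 64.
I = 1/(2*64) = 1/128 = 0.007813

0.007813


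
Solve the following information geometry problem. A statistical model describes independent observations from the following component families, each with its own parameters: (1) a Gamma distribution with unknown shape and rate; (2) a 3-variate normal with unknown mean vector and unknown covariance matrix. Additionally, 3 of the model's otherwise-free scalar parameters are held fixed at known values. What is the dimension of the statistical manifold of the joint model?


The dimension of a statistical manifold equals the number of free
(independent) real parameters of the model. For a product of independent
blocks the parameter counts add.
- Gamma (shape, rate): 2.
- 3-variate normal: 3 (mean) + 3*4/2 = 6 (symmetric covariance) = 9.
Total = 2 + 9 = 11.
3 parameter(s) fixed at known values: 11 - 3 = 8.
Dimension = 8

8


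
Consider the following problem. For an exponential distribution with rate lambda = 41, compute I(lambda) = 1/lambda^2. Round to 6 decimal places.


Fisher information for exponential: I(lambda) = 1/lambda^2.
lambda = 41, lambda^2 = 1681.
I = 1/1681 = 0.000595

0.000595


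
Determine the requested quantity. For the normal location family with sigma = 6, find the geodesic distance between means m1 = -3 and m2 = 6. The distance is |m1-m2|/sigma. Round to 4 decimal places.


On the fixed-variance normal subfamily, geodesic distance = |m1-m2|/sigma.
|-3 - 6| = 9.
sigma = 6.
d = 9/6 = 1.5000

1.5000


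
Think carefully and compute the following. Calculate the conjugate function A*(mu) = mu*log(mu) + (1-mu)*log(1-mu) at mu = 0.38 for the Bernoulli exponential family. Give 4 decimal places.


Legendre transform for Bernoulli:
A*(mu) = mu*log(mu) + (1-mu)*log(1-mu).
mu = 0.38, 1-mu = 0.62.
mu*log(mu) = 0.38*log(0.38) = -0.367682.
(1-mu)*log(1-mu) = 0.62*log(0.62) = -0.296382.
A* = -0.367682 + -0.296382 = -0.6641

-0.6641


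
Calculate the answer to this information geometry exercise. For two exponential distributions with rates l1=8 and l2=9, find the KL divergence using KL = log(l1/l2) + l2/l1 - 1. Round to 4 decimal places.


KL divergence for exponential family:
KL = log(l1/l2) + l2/l1 - 1.
log(8/9) = -0.117783.
9/8 = 1.125.
KL = -0.117783 + 1.125 - 1 = 0.0072

0.0072


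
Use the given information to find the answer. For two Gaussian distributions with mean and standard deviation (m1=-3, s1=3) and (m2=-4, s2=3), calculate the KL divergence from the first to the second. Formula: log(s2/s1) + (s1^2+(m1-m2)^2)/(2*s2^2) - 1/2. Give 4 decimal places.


KL divergence between normal distributions:
KL = log(s2/s1) + (s1^2 + (m1-m2)^2)/(2*s2^2) - 1/2.
log(3/3) = 0.0.
(3^2 + (-3--4)^2)/(2*3^2) = (9 + 1)/18 = 0.555556.
KL = 0.0 + 0.555556 - 0.5 = 0.0556

0.0556


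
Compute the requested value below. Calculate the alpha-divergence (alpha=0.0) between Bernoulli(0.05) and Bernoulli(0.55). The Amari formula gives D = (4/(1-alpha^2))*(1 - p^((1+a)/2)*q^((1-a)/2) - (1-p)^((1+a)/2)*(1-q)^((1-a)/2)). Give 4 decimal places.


Amari alpha-divergence:
D = (4/(1-alpha^2))*(1 - p^((1+a)/2)*q^((1-a)/2) - (1-p)^((1+a)/2)*(1-q)^((1-a)/2)).
alpha = 0.0, p = 0.05, q = 0.55.
e1 = (1+alpha)/2 = 0.5, e2 = (1-alpha)/2 = 0.5.
t1 = p^e1 * q^e2 = 0.05^0.5 * 0.55^0.5 = 0.165831.
t2 = (1-p)^e1 * (1-q)^e2 = 0.95^0.5 * 0.45^0.5 = 0.653835.
4/(1-alpha^2) = 4.0.
D = 4.0*(1 - 0.165831 - 0.653835) = 0.7213

0.7213


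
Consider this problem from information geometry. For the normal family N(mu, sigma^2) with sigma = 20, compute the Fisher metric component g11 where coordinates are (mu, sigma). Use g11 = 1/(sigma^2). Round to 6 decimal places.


For the 2-parameter normal family, the Fisher metric has:
  g11 = 1/sigma^2, g22 = 2/sigma^2.
sigma = 20, sigma^2 = 400.
g11 = 0.002500

0.002500


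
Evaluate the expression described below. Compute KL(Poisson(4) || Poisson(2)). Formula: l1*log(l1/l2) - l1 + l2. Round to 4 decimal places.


KL divergence for Poisson:
KL = l1*log(l1/l2) - l1 + l2.
l1 = 4, l2 = 2.
log(4/2) = 0.693147.
l1*log(l1/l2) = 4 * 0.693147 = 2.772589.
KL = 2.772589 - 4 + 2 = 0.7726

0.7726


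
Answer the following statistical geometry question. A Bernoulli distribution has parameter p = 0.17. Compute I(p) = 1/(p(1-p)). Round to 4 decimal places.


For Bernoulli(p), Fisher information is I(p) = 1/(p*(1-p)).
p = 0.17, 1-p = 0.83.
p*(1-p) = 0.1411.
I(p) = 1/0.1411 = 7.0872

7.0872


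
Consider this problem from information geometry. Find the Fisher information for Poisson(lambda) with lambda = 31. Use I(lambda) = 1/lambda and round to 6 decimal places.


Fisher information for Poisson: I(lambda) = 1/lambda.
lambda = 31.
I(lambda) = 1/31 = 0.032258

0.032258


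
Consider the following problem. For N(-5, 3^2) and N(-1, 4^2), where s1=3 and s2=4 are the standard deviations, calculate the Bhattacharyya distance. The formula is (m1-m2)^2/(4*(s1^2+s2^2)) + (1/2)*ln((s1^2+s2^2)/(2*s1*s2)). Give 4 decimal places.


Bhattacharyya distance between two Gaussians:
DB = (m1-m2)^2/(4*(s1^2+s2^2)) + (1/2)*ln((s1^2+s2^2)/(2*s1*s2)).
(m1-m2)^2 = (-4)^2 = 16.
s1^2+s2^2 = 9 + 16 = 25.
term1 = 16/100 = 0.16.
term2 = 0.5*ln(25/24.0) = 0.020411.
DB = 0.16 + 0.020411 = 0.1804

0.1804


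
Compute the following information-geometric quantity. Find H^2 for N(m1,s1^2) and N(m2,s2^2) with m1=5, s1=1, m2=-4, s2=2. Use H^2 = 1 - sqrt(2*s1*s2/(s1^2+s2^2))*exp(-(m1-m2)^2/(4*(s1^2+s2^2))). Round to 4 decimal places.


Squared Hellinger distance for Gaussians:
H^2 = 1 - sqrt(2*s1*s2/(s1^2+s2^2)) * exp(-(m1-m2)^2/(4*(s1^2+s2^2))).
s1^2 = 1, s2^2 = 4, s1^2+s2^2 = 5.
sqrt(2*1*2/(5)) = 0.894427.
(m1-m2)^2 = (9)^2 = 81.
exp(-81/(4*5)) = exp(-4.05) = 0.017422.
H^2 = 1 - 0.894427*0.017422 = 0.9844

0.9844


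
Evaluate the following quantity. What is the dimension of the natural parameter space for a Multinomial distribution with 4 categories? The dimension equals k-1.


Exponential family dimension calculation:
For Multinomial with k=4 categories, dim = k-1 = 3.

3


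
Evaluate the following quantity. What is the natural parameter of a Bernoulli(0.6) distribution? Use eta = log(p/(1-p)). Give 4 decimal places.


Natural parameter for Bernoulli: eta = log(p/(1-p)).
p = 0.6, 1-p = 0.4.
p/(1-p) = 1.5.
eta = log(1.5) = 0.4055

0.4055


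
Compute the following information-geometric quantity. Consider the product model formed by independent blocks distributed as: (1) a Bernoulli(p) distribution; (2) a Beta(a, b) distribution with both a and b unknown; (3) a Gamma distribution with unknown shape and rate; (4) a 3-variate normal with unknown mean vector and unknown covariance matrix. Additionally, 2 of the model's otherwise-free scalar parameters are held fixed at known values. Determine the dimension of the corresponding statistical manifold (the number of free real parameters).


The dimension of a statistical manifold equals the number of free
(independent) real parameters of the model. For a product of independent
blocks the parameter counts add.
- Bernoulli (p): 1.
- Beta (a, b): 2.
- Gamma (shape, rate): 2.
- 3-variate normal: 3 (mean) + 3*4/2 = 6 (symmetric covariance) = 9.
Total = 1 + 2 + 2 + 9 = 14.
2 parameter(s) fixed at known values: 14 - 2 = 12.
Dimension = 12

12


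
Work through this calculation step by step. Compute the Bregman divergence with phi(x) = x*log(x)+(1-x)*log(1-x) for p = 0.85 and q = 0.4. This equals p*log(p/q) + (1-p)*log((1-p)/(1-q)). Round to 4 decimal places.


Bregman divergence with negative entropy generator:
D = p*log(p/q) + (1-p)*log((1-p)/(1-q)).
p = 0.85, q = 0.4.
p*log(p/q) = 0.85*log(0.85/0.4) = 0.640706.
(1-p)*log((1-p)/(1-q)) = 0.15*log(0.15/0.6) = -0.207944.
D = 0.640706 + -0.207944 = 0.4328

0.4328


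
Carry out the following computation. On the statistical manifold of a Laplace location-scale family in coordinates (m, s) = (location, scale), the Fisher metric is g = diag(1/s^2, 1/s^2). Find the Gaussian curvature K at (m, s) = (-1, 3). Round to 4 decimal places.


The metric has the form g = (A dm^2 + B ds^2)/s^2 with A = 1, B = 1.
Substitute u = sqrt(A/B)*m: g = B*(du^2 + ds^2)/s^2, i.e. B times the
Poincare upper half-plane metric, which has constant Gaussian curvature -1.
Scaling a 2D metric by a constant c divides the Gaussian curvature by c,
so K = -1/B = -1/(1) = -1.0000 everywhere (the point (m, s) = (-1, 3) is irrelevant:
the curvature is constant).
The requested Gaussian curvature is K = -1.0000.

-1.0000


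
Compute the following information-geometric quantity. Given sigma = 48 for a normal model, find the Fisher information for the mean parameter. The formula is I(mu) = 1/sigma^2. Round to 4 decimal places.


The Fisher information for the mean of a normal distribution is I(mu) = 1/sigma^2.
sigma = 48, so sigma^2 = 2304.
I(mu) = 1/2304 = 0.0004

0.0004


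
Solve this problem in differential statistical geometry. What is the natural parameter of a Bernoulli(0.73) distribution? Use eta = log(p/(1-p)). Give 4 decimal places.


Natural parameter for Bernoulli: eta = log(p/(1-p)).
p = 0.73, 1-p = 0.27.
p/(1-p) = 2.703704.
eta = log(2.703704) = 0.9946

0.9946


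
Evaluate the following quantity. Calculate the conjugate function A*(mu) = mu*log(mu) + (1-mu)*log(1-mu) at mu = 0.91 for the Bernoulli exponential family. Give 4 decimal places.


Legendre transform for Bernoulli:
A*(mu) = mu*log(mu) + (1-mu)*log(1-mu).
mu = 0.91, 1-mu = 0.09.
mu*log(mu) = 0.91*log(0.91) = -0.085823.
(1-mu)*log(1-mu) = 0.09*log(0.09) = -0.216715.
A* = -0.085823 + -0.216715 = -0.3025

-0.3025


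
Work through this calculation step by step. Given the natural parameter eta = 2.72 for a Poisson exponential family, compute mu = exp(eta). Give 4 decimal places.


Expectation parameter for Poisson exponential family:
mu = exp(eta).
eta = 2.72.
mu = exp(2.72) = 15.1803

15.1803


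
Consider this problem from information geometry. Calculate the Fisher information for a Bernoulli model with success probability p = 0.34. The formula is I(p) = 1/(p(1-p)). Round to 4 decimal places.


For Bernoulli(p), Fisher information is I(p) = 1/(p*(1-p)).
p = 0.34, 1-p = 0.66.
p*(1-p) = 0.2244.
I(p) = 1/0.2244 = 4.4563

4.4563


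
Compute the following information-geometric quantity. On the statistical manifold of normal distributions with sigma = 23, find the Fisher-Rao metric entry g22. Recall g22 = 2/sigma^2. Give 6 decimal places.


For the 2-parameter normal family, the Fisher metric has:
  g11 = 1/sigma^2, g22 = 2/sigma^2.
sigma = 23, sigma^2 = 529.
g22 = 0.003781

0.003781


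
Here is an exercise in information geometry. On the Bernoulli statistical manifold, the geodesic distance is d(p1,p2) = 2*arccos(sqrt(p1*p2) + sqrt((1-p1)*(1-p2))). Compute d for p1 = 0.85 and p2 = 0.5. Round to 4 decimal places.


Geodesic distance on Bernoulli manifold:
d(p1,p2) = 2*arccos(sqrt(p1*p2) + sqrt((1-p1)*(1-p2))).
sqrt(p1*p2) = sqrt(0.85*0.5) = 0.65192.
sqrt((1-p1)*(1-p2)) = sqrt(0.15*0.5) = 0.273861.
arg = 0.65192 + 0.273861 = 0.925782.
d = 2*arccos(0.925782) = 0.7754

0.7754


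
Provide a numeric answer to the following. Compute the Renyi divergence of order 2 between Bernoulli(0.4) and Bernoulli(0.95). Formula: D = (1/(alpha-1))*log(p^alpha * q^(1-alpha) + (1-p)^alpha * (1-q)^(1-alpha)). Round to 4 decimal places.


Renyi divergence of order alpha between Bernoulli distributions:
D = (1/(alpha-1))*log(p^alpha * q^(1-alpha) + (1-p)^alpha * (1-q)^(1-alpha)).
alpha = 2, p = 0.4, q = 0.95.
p^alpha * q^(1-alpha) = 0.4^2 * 0.95^-1 = 0.168421.
(1-p)^alpha * (1-q)^(1-alpha) = 0.6^2 * 0.05^-1 = 7.2.
sum = 0.168421 + 7.2 = 7.368421.
D = (1/1)*log(7.368421) = 1.9972

1.9972


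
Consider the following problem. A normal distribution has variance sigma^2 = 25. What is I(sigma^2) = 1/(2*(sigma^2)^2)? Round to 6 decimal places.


Fisher information for variance: I(sigma^2) = 1/(2*sigma^4).
sigma^2 = 25, so sigma^4 = 625.
I = 1/(2*625) = 1/1250 = 0.000800

0.000800


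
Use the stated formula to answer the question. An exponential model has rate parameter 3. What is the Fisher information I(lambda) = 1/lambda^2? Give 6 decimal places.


Fisher information for exponential: I(lambda) = 1/lambda^2.
lambda = 3, lambda^2 = 9.
I = 1/9 = 0.111111

0.111111


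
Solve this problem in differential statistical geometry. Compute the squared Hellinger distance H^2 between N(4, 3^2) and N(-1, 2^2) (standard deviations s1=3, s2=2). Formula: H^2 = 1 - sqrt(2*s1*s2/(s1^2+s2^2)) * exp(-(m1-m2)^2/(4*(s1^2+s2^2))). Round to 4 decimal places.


Squared Hellinger distance for Gaussians:
H^2 = 1 - sqrt(2*s1*s2/(s1^2+s2^2)) * exp(-(m1-m2)^2/(4*(s1^2+s2^2))).
s1^2 = 9, s2^2 = 4, s1^2+s2^2 = 13.
sqrt(2*3*2/(13)) = 0.960769.
(m1-m2)^2 = (5)^2 = 25.
exp(-25/(4*13)) = exp(-0.480769) = 0.618308.
H^2 = 1 - 0.960769*0.618308 = 0.4059

0.4059


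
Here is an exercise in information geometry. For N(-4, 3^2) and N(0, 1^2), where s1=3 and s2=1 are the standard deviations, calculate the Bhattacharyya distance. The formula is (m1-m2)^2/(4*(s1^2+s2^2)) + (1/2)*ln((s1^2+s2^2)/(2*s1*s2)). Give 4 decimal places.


Bhattacharyya distance between two Gaussians:
DB = (m1-m2)^2/(4*(s1^2+s2^2)) + (1/2)*ln((s1^2+s2^2)/(2*s1*s2)).
(m1-m2)^2 = (-4)^2 = 16.
s1^2+s2^2 = 9 + 1 = 10.
term1 = 16/40 = 0.4.
term2 = 0.5*ln(10/6.0) = 0.255413.
DB = 0.4 + 0.255413 = 0.6554

0.6554


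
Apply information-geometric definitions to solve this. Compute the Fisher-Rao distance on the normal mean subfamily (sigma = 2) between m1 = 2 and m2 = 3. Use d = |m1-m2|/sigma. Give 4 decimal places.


On the fixed-variance normal subfamily, geodesic distance = |m1-m2|/sigma.
|2 - 3| = 1.
sigma = 2.
d = 1/2 = 0.5000

0.5000


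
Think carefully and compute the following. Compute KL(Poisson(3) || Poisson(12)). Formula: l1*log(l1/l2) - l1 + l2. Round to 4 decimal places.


KL divergence for Poisson:
KL = l1*log(l1/l2) - l1 + l2.
l1 = 3, l2 = 12.
log(3/12) = -1.386294.
l1*log(l1/l2) = 3 * -1.386294 = -4.158883.
KL = -4.158883 - 3 + 12 = 4.8411

4.8411


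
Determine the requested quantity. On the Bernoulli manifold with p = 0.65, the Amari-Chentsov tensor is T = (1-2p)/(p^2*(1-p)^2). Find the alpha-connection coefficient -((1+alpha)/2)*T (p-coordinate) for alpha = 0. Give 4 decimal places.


Skewness (Amari-Chentsov) tensor: T = (1-2p)/(p^2*(1-p)^2).
p = 0.65, 1-2p = -0.3, p^2 = 0.4225, (1-p)^2 = 0.1225.
T = -0.3/(0.4225 * 0.1225) = -5.796401.
In the p-coordinate, Gamma^(alpha) = Gamma^(0) - (alpha/2)*T with Gamma^(0) = (1/2)*g'(p) = -T/2,
so Gamma^(alpha) = -((1+alpha)/2)*T.
alpha = 0, -(1+alpha)/2 = -0.5.
Gamma = -0.5 * -5.796401 = 2.8982

2.8982


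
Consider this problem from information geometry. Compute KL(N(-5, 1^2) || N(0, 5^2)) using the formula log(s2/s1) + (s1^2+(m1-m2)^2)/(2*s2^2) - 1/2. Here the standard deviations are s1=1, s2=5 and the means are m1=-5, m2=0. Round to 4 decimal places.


KL divergence between normal distributions:
KL = log(s2/s1) + (s1^2 + (m1-m2)^2)/(2*s2^2) - 1/2.
log(5/1) = 1.609438.
(1^2 + (-5-0)^2)/(2*5^2) = (1 + 25)/50 = 0.52.
KL = 1.609438 + 0.52 - 0.5 = 1.6294

1.6294
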